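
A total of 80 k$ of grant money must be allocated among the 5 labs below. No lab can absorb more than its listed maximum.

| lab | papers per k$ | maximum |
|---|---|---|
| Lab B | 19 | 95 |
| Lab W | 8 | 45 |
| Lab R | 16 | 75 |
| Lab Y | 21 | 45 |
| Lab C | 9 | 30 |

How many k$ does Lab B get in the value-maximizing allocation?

35

Rank by papers per k$: Lab Y 21 > Lab B 19 > Lab R 16 > Lab C 9 > Lab W 8.
Give Lab Y 45 to hit its cap of 45 — 35 left.
Only 35 left; Lab B takes them to reach 35.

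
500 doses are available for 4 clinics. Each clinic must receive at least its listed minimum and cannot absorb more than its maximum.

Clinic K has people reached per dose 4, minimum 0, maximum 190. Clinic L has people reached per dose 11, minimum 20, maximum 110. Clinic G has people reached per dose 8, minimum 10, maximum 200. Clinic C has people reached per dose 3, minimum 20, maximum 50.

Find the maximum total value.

Meeting every minimum uses 0+20+10+20 = 50 doses, leaving 450.
Rank by people reached per dose: Clinic L 11 > Clinic G 8 > Clinic K 4 > Clinic C 3.
Clinic L takes 90 more to reach its cap of 110 — 360 left.
Clinic G: +190 to 200 (cap) — 170 left.
Clinic K: +170 (room for 190) → 170. Pool exhausted.
Total = 4×170 + 11×110 + 8×200 + 3×20 = 3550.

3550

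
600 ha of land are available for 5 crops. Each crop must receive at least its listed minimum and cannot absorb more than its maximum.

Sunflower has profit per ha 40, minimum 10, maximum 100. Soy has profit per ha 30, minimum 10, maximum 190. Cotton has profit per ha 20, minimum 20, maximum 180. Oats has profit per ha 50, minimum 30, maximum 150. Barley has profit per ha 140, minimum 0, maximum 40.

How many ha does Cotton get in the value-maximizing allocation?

Meeting every minimum uses 10+10+20+30+0 = 70 ha, leaving 530.
Highest profit per ha first: Barley 140 > Oats 50 > Sunflower 40 > Soy 30 > Cotton 20.
Give Barley 40 more to hit its cap of 40 → 490 left.
Give Oats 120 more to hit its cap of 150 → 370 left.
Sunflower takes 90 more to reach its cap of 100 → 280 left.
Soy: +180 to 190 (cap) → 100 left.
Cotton has room for 160 more but only 100 remain, so it gets 120.

120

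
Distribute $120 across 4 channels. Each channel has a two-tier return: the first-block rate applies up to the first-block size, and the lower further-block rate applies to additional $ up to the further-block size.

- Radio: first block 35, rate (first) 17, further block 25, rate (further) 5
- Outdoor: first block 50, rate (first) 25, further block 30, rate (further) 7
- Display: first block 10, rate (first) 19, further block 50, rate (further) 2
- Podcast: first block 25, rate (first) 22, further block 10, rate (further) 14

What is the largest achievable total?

2585

Order all 8 blocks by rate: Outdoor/first 25 > Podcast/first 22 > Display/first 19 > Radio/first 17 > Podcast/second 14 > Outdoor/second 7 > Radio/second 5 > Display/second 2.
Outdoor/first (25): +50 → 70 left.
Fill Podcast first block (25 at 22) → 45 left.
Display first at 19: fill all 10 → 35 left.
Radio/first (17): +35 → 0 left.
Total = 25×50 + 22×25 + 19×10 + 17×35 = 2585.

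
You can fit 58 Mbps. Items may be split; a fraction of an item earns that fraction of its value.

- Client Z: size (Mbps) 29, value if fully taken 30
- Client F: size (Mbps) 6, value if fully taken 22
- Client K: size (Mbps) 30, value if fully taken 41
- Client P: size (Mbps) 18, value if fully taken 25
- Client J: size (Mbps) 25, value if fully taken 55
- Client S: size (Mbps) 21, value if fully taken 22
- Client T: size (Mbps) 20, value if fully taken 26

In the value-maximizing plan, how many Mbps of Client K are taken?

Best value per unit of size first: Client F 22/6≈3.67, Client J 55/25≈2.2, Client P 25/18≈1.39, Client K 41/30≈1.37, Client T 26/20≈1.3, Client S 22/21≈1.05, Client Z 30/29≈1.03.
Client F: take in full, 6 Mbps for value 22 — 52 left.
Take all of Client J (25 Mbps, value 55) — 27 Mbps left.
Take all of Client P (18 Mbps, value 25) — 9 Mbps left.
Only 9 Mbps remain; take 9/30 of Client K for value 41×9/30 = 12.3.

9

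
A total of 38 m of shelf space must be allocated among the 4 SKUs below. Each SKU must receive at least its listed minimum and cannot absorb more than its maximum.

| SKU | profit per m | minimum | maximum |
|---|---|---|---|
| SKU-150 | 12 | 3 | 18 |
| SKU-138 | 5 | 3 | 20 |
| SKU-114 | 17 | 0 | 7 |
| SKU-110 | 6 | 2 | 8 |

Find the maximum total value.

408

Meeting every minimum uses 3+3+0+2 = 8 m, leaving 30.
Order the SKUs by profit per m: SKU-114 17 > SKU-150 12 > SKU-110 6 > SKU-138 5.
SKU-114 takes 7 more to reach its cap of 7 → 23 left.
SKU-150 takes 15 more to reach its cap of 18 → 8 left.
SKU-110: +6 to 8 (cap) → 2 left.
SKU-138 has room for 17 more but only 2 remain, so it gets 5.
Total = 12×18 + 5×5 + 17×7 + 6×8 = 408.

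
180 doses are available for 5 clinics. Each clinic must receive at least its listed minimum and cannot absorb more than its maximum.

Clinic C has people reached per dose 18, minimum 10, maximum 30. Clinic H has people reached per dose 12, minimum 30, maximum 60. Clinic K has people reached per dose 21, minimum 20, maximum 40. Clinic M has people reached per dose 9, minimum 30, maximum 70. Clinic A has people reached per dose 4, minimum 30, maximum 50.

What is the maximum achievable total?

2370

Meeting every minimum uses 10+30+20+30+30 = 120 doses, leaving 60.
Highest people reached per dose first: Clinic K 21 > Clinic C 18 > Clinic H 12 > Clinic M 9 > Clinic A 4.
Clinic K: +20 to 40 (cap) → 40 left.
Clinic C takes 20 more to reach its cap of 30 → 20 left.
Only 20 left; Clinic H takes them to reach 50.
Total = 18×30 + 12×50 + 21×40 + 9×30 + 4×30 = 2370.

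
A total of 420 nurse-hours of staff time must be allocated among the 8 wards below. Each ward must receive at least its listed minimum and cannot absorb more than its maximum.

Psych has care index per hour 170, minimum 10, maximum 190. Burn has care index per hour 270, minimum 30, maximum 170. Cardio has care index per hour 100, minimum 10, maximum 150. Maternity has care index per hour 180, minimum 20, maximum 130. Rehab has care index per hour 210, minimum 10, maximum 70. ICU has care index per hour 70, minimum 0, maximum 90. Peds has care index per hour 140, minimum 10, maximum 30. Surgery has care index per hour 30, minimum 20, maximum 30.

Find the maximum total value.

88700

Meeting every minimum uses 10+30+10+20+10+0+10+20 = 110 nurse-hours, leaving 310.
Order the wards by care index per hour: Burn 270 > Rehab 210 > Maternity 180 > Psych 170 > Peds 140 > Cardio 100 > ICU 70 > Surgery 30.
Burn: +140 to 170 (cap) — 170 left.
Rehab: +60 to 70 (cap) — 110 left.
Maternity takes 110 more to reach its cap of 130 — 0 left.
Total = 170×10 + 270×170 + 100×10 + 180×130 + 210×70 + 140×10 + 30×20 = 88700.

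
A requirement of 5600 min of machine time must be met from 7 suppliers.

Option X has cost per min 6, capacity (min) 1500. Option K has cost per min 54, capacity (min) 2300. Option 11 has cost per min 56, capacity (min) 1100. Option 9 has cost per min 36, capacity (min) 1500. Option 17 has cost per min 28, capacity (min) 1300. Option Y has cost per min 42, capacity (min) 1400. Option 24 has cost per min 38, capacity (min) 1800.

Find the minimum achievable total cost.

148800

Cheapest first:
Option X at 6: take all 1500 min ; 4100 still needed.
Option 17 (28): use full 1300 ; 2800 min to go.
Take 1500 from Option 9 at 36 ; need 1300 more.
Take 1300 from Option 24 at 38 to finish.
Option Y, Option K, Option 11: unused.
Cost = 1500×6 + 1300×28 + 1500×36 + 1300×38 = 148800.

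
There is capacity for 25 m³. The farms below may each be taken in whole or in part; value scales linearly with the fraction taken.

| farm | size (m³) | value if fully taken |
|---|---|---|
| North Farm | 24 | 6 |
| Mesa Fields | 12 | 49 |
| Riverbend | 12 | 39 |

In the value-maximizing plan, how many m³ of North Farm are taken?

Best value per unit of size first: Mesa Fields 49/12≈4.08, Riverbend 39/12≈3.25, North Farm 6/24≈0.25.
All 12 m³ of Mesa Fields fit (value 49) — 13 remain.
All 12 m³ of Riverbend fit (value 39) — 1 remain.
Only 1 m³ remain; take 1/24 of North Farm for value 6×1/24 = 0.25.

1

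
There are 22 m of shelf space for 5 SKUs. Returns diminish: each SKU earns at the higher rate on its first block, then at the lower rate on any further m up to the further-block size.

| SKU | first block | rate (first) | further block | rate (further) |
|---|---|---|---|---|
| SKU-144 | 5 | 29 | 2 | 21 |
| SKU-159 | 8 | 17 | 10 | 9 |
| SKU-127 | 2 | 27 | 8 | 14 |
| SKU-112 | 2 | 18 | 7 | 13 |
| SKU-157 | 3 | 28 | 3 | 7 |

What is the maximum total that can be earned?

Rank every tier by rate: SKU-144/tier1 29 > SKU-157/tier1 28 > SKU-127/tier1 27 > SKU-144/tier2 21 > SKU-112/tier1 18 > SKU-159/tier1 17 > SKU-127/tier2 14 > SKU-112/tier2 13 > SKU-159/tier2 9 > SKU-157/tier2 7.
SKU-144 tier1 at 29: fill all 5 → 17 left.
Fill SKU-157 tier1 block (3 at 28) → 14 left.
Fill SKU-127 tier1 block (2 at 27) → 12 left.
SKU-144/tier2 (21): +2 → 10 left.
SKU-112 tier1 at 18: fill all 2 → 8 left.
SKU-159 tier1 at 17: fill all 8 → 0 left.
Total = 29×5 + 28×3 + 27×2 + 21×2 + 18×2 + 17×8 = 497.

497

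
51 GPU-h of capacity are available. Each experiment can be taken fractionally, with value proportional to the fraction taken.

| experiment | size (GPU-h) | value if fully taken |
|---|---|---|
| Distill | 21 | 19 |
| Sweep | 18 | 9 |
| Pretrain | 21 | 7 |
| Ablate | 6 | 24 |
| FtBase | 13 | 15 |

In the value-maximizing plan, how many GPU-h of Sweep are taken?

11

Sort by value density: Ablate 24/6≈4, FtBase 15/13≈1.15, Distill 19/21≈0.905, Sweep 9/18≈0.5, Pretrain 7/21≈0.333.
Take all of Ablate (6 GPU-h, value 24) ; 45 GPU-h left.
All 13 GPU-h of FtBase fit (value 15) ; 32 remain.
Take all of Distill (21 GPU-h, value 19) ; 11 GPU-h left.
Only 11 GPU-h remain; take 11/18 of Sweep for value 9×11/18 = 5.5.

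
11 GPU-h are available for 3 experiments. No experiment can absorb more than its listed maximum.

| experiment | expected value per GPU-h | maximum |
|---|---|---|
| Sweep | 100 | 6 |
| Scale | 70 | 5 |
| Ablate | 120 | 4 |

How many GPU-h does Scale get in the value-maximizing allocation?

Order the experiments by expected value per GPU-h: Ablate 120 > Sweep 100 > Scale 70.
Ablate takes 4 to reach its cap of 4 ; 7 left.
Sweep: +6 to 6 (cap) ; 1 left.
Scale: +1 (room for 5) → 1. Pool exhausted.

1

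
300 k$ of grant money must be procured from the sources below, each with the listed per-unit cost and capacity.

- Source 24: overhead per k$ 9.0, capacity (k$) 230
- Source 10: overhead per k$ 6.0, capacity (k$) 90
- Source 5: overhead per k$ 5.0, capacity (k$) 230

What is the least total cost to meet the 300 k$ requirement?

Use sources in increasing cost order.
Take 230 from Source 5 at 5.0 ; need 70 more.
Source 10 at 6.0: take 70 of its 90 ; requirement met.
Source 24: unused.
Cost = 230×5.0 + 70×6.0 = 1570.

1570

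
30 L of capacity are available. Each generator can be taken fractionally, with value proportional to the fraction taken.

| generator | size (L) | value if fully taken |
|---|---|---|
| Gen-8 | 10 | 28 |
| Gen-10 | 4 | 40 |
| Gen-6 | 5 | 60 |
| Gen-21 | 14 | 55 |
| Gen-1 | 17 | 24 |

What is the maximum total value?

Best value per unit of size first: Gen-6 60/5≈12, Gen-10 40/4≈10, Gen-21 55/14≈3.93, Gen-8 28/10≈2.8, Gen-1 24/17≈1.41.
Gen-6: take in full, 5 L for value 60 ; 25 left.
Take all of Gen-10 (4 L, value 40) ; 21 L left.
Take all of Gen-21 (14 L, value 55) ; 7 L left.
Only 7 L remain; take 7/10 of Gen-8 for value 28×7/10 = 19.6.
Total value = 174.6.

174.6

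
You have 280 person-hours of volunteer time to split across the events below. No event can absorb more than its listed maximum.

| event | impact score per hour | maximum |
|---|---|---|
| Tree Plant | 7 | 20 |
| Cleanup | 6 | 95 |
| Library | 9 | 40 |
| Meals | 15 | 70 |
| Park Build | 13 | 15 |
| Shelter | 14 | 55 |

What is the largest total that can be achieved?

Rank by impact score per hour: Meals 15 > Shelter 14 > Park Build 13 > Library 9 > Tree Plant 7 > Cleanup 6.
Meals takes 70 to reach its cap of 70 — 210 left.
Shelter takes 55 to reach its cap of 55 — 155 left.
Park Build: +15 to 15 (cap) — 140 left.
Give Library 40 to hit its cap of 40 — 100 left.
Give Tree Plant 20 to hit its cap of 20 — 80 left.
Only 80 left; Cleanup takes them to reach 80.
Total = 7×20 + 6×80 + 9×40 + 15×70 + 13×15 + 14×55 = 2995.

2995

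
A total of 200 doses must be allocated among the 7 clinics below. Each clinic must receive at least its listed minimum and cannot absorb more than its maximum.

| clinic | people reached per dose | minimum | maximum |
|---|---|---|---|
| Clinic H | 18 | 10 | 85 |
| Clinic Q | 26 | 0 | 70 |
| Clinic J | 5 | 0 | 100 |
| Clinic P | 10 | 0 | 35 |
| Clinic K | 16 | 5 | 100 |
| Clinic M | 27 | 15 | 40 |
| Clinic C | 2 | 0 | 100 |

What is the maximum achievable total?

Meeting every minimum uses 10+0+0+0+5+15+0 = 30 doses, leaving 170.
Order the clinics by people reached per dose: Clinic M 27 > Clinic Q 26 > Clinic H 18 > Clinic K 16 > Clinic P 10 > Clinic J 5 > Clinic C 2.
Clinic M: +25 to 40 (cap) — 145 left.
Clinic Q: +70 to 70 (cap) — 75 left.
Clinic H: +75 to 85 (cap) — 0 left.
Total = 18×85 + 26×70 + 16×5 + 27×40 = 4510.

4510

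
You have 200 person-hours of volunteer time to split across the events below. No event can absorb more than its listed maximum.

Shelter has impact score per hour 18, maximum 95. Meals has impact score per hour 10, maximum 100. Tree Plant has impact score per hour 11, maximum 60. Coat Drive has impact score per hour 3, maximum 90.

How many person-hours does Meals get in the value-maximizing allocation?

Rank by impact score per hour: Shelter 18 > Tree Plant 11 > Meals 10 > Coat Drive 3.
Shelter: +95 to 95 (cap) → 105 left.
Tree Plant: +60 to 60 (cap) → 45 left.
Meals: +45 (room for 100) → 45. Pool exhausted.

45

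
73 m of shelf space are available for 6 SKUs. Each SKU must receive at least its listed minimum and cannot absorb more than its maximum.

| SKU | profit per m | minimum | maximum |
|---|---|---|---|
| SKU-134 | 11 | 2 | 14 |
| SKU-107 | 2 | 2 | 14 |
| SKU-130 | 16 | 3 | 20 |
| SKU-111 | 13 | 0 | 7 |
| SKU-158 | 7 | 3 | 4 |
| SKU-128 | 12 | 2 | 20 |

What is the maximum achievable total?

Meeting every minimum uses 2+2+3+0+3+2 = 12 m, leaving 61.
Order the SKUs by profit per m: SKU-130 16 > SKU-111 13 > SKU-128 12 > SKU-134 11 > SKU-158 7 > SKU-107 2.
SKU-130: +17 to 20 (cap) → 44 left.
Give SKU-111 7 more to hit its cap of 7 → 37 left.
SKU-128 takes 18 more to reach its cap of 20 → 19 left.
Give SKU-134 12 more to hit its cap of 14 → 7 left.
Give SKU-158 1 more to hit its cap of 4 → 6 left.
SKU-107: +6 (room for 12) → 8. Pool exhausted.
Total = 11×14 + 2×8 + 16×20 + 13×7 + 7×4 + 12×20 = 849.

849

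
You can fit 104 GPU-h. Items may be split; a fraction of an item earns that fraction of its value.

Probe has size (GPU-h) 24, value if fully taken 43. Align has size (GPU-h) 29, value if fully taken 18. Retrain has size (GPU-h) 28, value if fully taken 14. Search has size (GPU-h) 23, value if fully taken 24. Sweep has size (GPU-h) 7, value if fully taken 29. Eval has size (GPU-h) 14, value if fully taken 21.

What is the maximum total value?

Sort by value density: Sweep 29/7≈4.14, Probe 43/24≈1.79, Eval 21/14≈1.5, Search 24/23≈1.04, Align 18/29≈0.621, Retrain 14/28≈0.5.
Sweep: take in full, 7 GPU-h for value 29 ; 97 left.
Probe: take in full, 24 GPU-h for value 43 ; 73 left.
Eval: take in full, 14 GPU-h for value 21 ; 59 left.
Search: take in full, 23 GPU-h for value 24 ; 36 left.
All 29 GPU-h of Align fit (value 18) ; 7 remain.
7 GPU-h left: a 7/28 share of Retrain gives 14×7/28 = 3.5.
Total value = 138.5.

138.5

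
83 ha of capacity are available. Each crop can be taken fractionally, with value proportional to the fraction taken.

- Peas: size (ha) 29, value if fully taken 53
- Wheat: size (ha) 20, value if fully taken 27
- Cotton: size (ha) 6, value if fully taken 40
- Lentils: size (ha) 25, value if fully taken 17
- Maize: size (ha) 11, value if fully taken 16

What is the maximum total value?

Best value per unit of size first: Cotton 40/6≈6.67, Peas 53/29≈1.83, Maize 16/11≈1.45, Wheat 27/20≈1.35, Lentils 17/25≈0.68.
Cotton: take in full, 6 ha for value 40 → 77 left.
All 29 ha of Peas fit (value 53) → 48 remain.
Take all of Maize (11 ha, value 16) → 37 ha left.
Take all of Wheat (20 ha, value 27) → 17 ha left.
Fill the last 17 ha with part of Lentils: 17/25 of it earns 11.56.
Total value = 147.56.

147.56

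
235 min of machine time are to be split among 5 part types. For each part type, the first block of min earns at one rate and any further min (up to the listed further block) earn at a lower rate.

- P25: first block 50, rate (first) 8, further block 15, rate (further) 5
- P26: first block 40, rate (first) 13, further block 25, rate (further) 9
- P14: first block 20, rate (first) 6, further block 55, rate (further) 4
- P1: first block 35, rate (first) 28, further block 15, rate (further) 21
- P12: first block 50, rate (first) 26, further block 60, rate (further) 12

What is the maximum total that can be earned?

4140

Order all 10 blocks by rate: P1/first 28 > P12/first 26 > P1/second 21 > P26/first 13 > P12/second 12 > P26/second 9 > P25/first 8 > P14/first 6 > P25/second 5 > P14/second 4.
P1/first (28): +35 — 200 left.
P12 first at 26: fill all 50 — 150 left.
Fill P1 second block (15 at 21) — 135 left.
P26/first (13): +40 — 95 left.
P12 second at 12: fill all 60 — 35 left.
P26 second at 9: fill all 25 — 10 left.
P25 first at 8: only 10 left, fill 10.
Total = 28×35 + 26×50 + 21×15 + 13×40 + 12×60 + 9×25 + 8×10 = 4140.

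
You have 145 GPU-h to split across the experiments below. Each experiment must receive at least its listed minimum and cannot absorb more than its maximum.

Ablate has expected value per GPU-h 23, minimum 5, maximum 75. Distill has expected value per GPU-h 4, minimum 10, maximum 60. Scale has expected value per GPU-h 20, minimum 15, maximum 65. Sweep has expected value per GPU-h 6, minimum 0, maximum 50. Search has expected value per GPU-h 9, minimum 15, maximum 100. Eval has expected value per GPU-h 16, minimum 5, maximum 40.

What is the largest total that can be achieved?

2780

Meeting every minimum uses 5+10+15+0+15+5 = 50 GPU-h, leaving 95.
Order the experiments by expected value per GPU-h: Ablate 23 > Scale 20 > Eval 16 > Search 9 > Sweep 6 > Distill 4.
Ablate: +70 to 75 (cap) ; 25 left.
Scale has room for 50 more but only 25 remain, so it gets 40.
Total = 23×75 + 4×10 + 20×40 + 9×15 + 16×5 = 2780.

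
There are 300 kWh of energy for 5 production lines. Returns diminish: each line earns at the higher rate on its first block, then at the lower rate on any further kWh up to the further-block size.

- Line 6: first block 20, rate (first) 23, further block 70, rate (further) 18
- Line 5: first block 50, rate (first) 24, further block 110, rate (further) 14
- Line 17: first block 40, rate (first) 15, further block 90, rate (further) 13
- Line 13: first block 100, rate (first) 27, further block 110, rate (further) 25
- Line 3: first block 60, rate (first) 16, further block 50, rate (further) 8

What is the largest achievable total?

Treat each block as its own option and order by rate: Line 13/T1 27 > Line 13/T2 25 > Line 5/T1 24 > Line 6/T1 23 > Line 6/T2 18 > Line 3/T1 16 > Line 17/T1 15 > Line 5/T2 14 > Line 17/T2 13 > Line 3/T2 8.
Line 13/T1 (27): +100 — 200 left.
Line 13 T2 at 25: fill all 110 — 90 left.
Line 5 T1 at 24: fill all 50 — 40 left.
Fill Line 6 T1 block (20 at 23) — 20 left.
Line 6 T2 at 18: only 20 left, fill 20.
Total = 27×100 + 25×110 + 24×50 + 23×20 + 18×20 = 7470.

7470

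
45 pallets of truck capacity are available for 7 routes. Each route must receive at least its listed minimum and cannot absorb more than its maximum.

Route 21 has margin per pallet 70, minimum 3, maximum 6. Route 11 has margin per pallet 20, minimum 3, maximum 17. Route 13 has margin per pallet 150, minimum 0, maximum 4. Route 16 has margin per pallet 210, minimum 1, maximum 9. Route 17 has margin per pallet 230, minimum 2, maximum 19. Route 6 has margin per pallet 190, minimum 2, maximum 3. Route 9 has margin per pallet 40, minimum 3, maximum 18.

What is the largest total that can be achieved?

7890

Meeting every minimum uses 3+3+0+1+2+2+3 = 14 pallets, leaving 31.
Rank by margin per pallet: Route 17 230 > Route 16 210 > Route 6 190 > Route 13 150 > Route 21 70 > Route 9 40 > Route 11 20.
Route 17: +17 to 19 (cap) → 14 left.
Route 16 takes 8 more to reach its cap of 9 → 6 left.
Give Route 6 1 more to hit its cap of 3 → 5 left.
Route 13 takes 4 more to reach its cap of 4 → 1 left.
Route 21 has room for 3 more but only 1 remain, so it gets 4.
Total = 70×4 + 20×3 + 150×4 + 210×9 + 230×19 + 190×3 + 40×3 = 7890.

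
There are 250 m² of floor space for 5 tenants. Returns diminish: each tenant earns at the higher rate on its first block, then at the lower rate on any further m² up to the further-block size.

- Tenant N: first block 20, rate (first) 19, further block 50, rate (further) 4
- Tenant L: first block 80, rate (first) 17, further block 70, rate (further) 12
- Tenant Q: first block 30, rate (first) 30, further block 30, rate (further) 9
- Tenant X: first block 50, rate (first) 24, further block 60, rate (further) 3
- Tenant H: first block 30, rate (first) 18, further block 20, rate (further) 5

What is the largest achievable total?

Treat each block as its own option and order by rate: Tenant Q/T1 30 > Tenant X/T1 24 > Tenant N/T1 19 > Tenant H/T1 18 > Tenant L/T1 17 > Tenant L/T2 12 > Tenant Q/T2 9 > Tenant H/T2 5 > Tenant N/T2 4 > Tenant X/T2 3.
Tenant Q/T1 (30): +30 → 220 left.
Tenant X/T1 (24): +50 → 170 left.
Tenant N/T1 (19): +20 → 150 left.
Tenant H T1 at 18: fill all 30 → 120 left.
Fill Tenant L T1 block (80 at 17) → 40 left.
40 remain; put them into Tenant L T2 at 12.
Total = 30×30 + 24×50 + 19×20 + 18×30 + 17×80 + 12×40 = 4860.

4860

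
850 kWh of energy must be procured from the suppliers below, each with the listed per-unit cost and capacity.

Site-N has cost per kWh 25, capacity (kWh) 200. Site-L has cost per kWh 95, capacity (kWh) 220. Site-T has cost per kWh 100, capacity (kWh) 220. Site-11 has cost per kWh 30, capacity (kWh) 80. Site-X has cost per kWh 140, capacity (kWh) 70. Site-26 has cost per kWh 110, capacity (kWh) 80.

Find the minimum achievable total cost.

Cheapest first:
Take 200 from Site-N at 25 ; need 650 more.
Take 80 from Site-11 at 30 ; need 570 more.
Site-L (95): use full 220 ; 350 kWh to go.
Site-T (100): use full 220 ; 130 kWh to go.
Site-26 at 110: take all 80 kWh ; 50 still needed.
Site-X (140): take the remaining 50 ; done.
Cost = 200×25 + 80×30 + 220×95 + 220×100 + 80×110 + 50×140 = 66100.

66100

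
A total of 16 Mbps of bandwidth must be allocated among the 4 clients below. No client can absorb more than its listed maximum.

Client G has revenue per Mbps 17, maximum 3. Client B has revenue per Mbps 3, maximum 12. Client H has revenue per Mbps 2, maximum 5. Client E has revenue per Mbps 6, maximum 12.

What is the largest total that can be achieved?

Order the clients by revenue per Mbps: Client G 17 > Client E 6 > Client B 3 > Client H 2.
Give Client G 3 to hit its cap of 3 ; 13 left.
Give Client E 12 to hit its cap of 12 ; 1 left.
Client B: +1 (room for 12) → 1. Pool exhausted.
Total = 17×3 + 3×1 + 6×12 = 126.

126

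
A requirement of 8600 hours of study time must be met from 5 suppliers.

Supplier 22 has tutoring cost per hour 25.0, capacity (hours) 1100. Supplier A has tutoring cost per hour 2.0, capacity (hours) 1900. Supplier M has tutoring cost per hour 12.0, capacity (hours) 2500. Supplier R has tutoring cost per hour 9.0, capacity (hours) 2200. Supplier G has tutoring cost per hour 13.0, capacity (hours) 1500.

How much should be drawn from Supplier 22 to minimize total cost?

500

Use suppliers in increasing cost order.
Take 1900 from Supplier A at 2.0 ; need 6700 more.
Supplier R at 9.0: take all 2200 hours ; 4500 still needed.
Supplier M at 12.0: take all 2500 hours ; 2000 still needed.
Supplier G at 13.0: take all 1500 hours ; 500 still needed.
Supplier 22 (25.0): take the remaining 500 ; done.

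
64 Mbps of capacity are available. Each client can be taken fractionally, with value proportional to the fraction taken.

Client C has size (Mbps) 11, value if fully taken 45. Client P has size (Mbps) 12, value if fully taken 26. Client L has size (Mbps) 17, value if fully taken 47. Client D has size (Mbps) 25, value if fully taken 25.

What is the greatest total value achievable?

142

Best value per unit of size first: Client C 45/11≈4.09, Client L 47/17≈2.76, Client P 26/12≈2.17, Client D 25/25≈1.
Client C: take in full, 11 Mbps for value 45 ; 53 left.
Client L: take in full, 17 Mbps for value 47 ; 36 left.
All 12 Mbps of Client P fit (value 26) ; 24 remain.
24 Mbps left: a 24/25 share of Client D gives 25×24/25 = 24.
Total value = 142.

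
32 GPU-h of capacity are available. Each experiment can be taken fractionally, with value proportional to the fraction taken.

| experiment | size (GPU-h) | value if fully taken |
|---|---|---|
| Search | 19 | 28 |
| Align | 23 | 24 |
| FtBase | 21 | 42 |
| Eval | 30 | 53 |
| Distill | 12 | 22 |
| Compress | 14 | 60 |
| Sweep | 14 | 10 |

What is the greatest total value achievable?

96

Rank by value-to-size ratio: Compress 60/14≈4.29, FtBase 42/21≈2, Distill 22/12≈1.83, Eval 53/30≈1.77, Search 28/19≈1.47, Align 24/23≈1.04, Sweep 10/14≈0.714.
All 14 GPU-h of Compress fit (value 60) → 18 remain.
18 GPU-h left: a 18/21 share of FtBase gives 42×18/21 = 36.
Total value = 96.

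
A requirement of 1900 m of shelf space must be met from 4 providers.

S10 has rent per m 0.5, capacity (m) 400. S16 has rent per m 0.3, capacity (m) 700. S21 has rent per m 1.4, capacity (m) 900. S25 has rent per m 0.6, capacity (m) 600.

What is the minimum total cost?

Cheapest first:
S16 (0.3): use full 700 → 1200 m to go.
Take 400 from S10 at 0.5 → need 800 more.
S25 (0.6): use full 600 → 200 m to go.
Take 200 from S21 at 1.4 to finish.
Cost = 700×0.3 + 400×0.5 + 600×0.6 + 200×1.4 = 1050.

1050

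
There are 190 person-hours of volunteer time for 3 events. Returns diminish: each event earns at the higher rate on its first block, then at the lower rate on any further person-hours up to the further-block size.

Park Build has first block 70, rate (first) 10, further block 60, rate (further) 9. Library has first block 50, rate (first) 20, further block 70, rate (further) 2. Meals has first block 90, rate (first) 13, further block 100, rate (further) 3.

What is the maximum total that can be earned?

2670

Treat each block as its own option and order by rate: Library/first 20 > Meals/first 13 > Park Build/first 10 > Park Build/second 9 > Meals/second 3 > Library/second 2.
Library first at 20: fill all 50 — 140 left.
Meals/first (13): +90 — 50 left.
50 remain; put them into Park Build first at 10.
Total = 20×50 + 13×90 + 10×50 = 2670.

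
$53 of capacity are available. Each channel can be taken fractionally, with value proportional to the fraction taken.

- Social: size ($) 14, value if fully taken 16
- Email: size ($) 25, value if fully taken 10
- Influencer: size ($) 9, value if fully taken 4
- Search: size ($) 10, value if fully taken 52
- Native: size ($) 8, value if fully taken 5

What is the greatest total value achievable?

Sort by value density: Search 52/10≈5.2, Social 16/14≈1.14, Native 5/8≈0.625, Influencer 4/9≈0.444, Email 10/25≈0.4.
All 10 $ of Search fit (value 52) → 43 remain.
Take all of Social (14 $, value 16) → 29 $ left.
Take all of Native (8 $, value 5) → 21 $ left.
Influencer: take in full, 9 $ for value 4 → 12 left.
12 $ left: a 12/25 share of Email gives 10×12/25 = 4.8.
Total value = 81.8.

81.8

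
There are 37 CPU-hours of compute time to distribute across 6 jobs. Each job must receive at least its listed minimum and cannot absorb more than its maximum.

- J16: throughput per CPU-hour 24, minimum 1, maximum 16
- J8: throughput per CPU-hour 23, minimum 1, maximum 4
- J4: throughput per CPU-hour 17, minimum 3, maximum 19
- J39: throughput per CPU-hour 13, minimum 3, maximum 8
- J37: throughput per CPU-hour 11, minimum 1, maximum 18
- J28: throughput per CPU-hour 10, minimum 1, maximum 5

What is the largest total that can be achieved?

740

Meeting every minimum uses 1+1+3+3+1+1 = 10 CPU-hours, leaving 27.
Order the jobs by throughput per CPU-hour: J16 24 > J8 23 > J4 17 > J39 13 > J37 11 > J28 10.
Give J16 15 more to hit its cap of 16 → 12 left.
J8 takes 3 more to reach its cap of 4 → 9 left.
Only 9 left; J4 takes them to reach 12.
Total = 24×16 + 23×4 + 17×12 + 13×3 + 11×1 + 10×1 = 740.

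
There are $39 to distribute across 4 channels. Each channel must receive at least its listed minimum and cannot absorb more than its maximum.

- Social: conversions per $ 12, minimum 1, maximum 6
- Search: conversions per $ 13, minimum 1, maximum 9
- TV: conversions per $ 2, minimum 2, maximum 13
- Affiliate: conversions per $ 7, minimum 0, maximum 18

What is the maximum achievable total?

327

Meeting every minimum uses 1+1+2+0 = 4 $, leaving 35.
Order the channels by conversions per $: Search 13 > Social 12 > Affiliate 7 > TV 2.
Search: +8 to 9 (cap) ; 27 left.
Social: +5 to 6 (cap) ; 22 left.
Affiliate: +18 to 18 (cap) ; 4 left.
TV has room for 11 more but only 4 remain, so it gets 6.
Total = 12×6 + 13×9 + 2×6 + 7×18 = 327.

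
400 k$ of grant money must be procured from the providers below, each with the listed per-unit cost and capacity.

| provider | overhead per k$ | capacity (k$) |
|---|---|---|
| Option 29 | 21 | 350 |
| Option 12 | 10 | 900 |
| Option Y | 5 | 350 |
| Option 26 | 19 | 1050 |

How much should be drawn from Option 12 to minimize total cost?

Use providers in increasing cost order.
Option Y (5): use full 350 → 50 k$ to go.
Take 50 from Option 12 at 10 to finish.
Option 26, Option 29: unused.

50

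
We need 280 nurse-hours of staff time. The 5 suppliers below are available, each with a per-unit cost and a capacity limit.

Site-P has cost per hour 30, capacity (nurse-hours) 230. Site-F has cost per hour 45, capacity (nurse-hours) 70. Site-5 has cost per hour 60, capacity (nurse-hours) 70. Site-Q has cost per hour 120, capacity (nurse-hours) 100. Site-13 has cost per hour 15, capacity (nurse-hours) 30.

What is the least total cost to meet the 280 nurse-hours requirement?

8250

Use suppliers in increasing cost order.
Site-13 at 15: take all 30 nurse-hours → 250 still needed.
Site-P at 30: take all 230 nurse-hours → 20 still needed.
Site-F (45): take the remaining 20 → done.
Site-5, Site-Q: unused.
Cost = 30×15 + 230×30 + 20×45 = 8250.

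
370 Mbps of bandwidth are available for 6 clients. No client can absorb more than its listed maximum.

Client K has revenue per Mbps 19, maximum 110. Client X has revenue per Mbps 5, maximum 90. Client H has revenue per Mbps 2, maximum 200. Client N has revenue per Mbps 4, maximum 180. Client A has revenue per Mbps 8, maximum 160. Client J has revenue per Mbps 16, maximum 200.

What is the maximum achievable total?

Rank by revenue per Mbps: Client K 19 > Client J 16 > Client A 8 > Client X 5 > Client N 4 > Client H 2.
Client K takes 110 to reach its cap of 110 — 260 left.
Client J: +200 to 200 (cap) — 60 left.
Only 60 left; Client A takes them to reach 60.
Total = 19×110 + 8×60 + 16×200 = 5770.

5770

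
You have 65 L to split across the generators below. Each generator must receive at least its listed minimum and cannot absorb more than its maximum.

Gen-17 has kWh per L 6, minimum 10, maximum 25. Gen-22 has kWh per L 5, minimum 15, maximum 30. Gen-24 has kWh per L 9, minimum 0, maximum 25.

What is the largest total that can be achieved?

450

Meeting every minimum uses 10+15+0 = 25 L, leaving 40.
Highest kWh per L first: Gen-24 9 > Gen-17 6 > Gen-22 5.
Give Gen-24 25 more to hit its cap of 25 ; 15 left.
Gen-17: +15 to 25 (cap) ; 0 left.
Total = 6×25 + 5×15 + 9×25 = 450.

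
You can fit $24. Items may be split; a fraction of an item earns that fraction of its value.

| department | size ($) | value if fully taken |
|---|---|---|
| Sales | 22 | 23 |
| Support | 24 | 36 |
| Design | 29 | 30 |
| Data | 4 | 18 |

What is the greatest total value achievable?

Best value per unit of size first: Data 18/4≈4.5, Support 36/24≈1.5, Sales 23/22≈1.05, Design 30/29≈1.03.
Data: take in full, 4 $ for value 18 → 20 left.
Only 20 $ remain; take 20/24 of Support for value 36×20/24 = 30.
Total value = 48.

48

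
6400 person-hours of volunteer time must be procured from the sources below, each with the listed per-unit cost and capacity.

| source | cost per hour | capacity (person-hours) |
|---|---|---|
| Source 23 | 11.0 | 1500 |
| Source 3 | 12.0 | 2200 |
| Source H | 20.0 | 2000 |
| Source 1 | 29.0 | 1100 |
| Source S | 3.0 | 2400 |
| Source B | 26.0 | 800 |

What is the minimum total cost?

56100

Cheapest first:
Source S (3.0): use full 2400 — 4000 person-hours to go.
Take 1500 from Source 23 at 11.0 — need 2500 more.
Source 3 (12.0): use full 2200 — 300 person-hours to go.
Source H (20.0): take the remaining 300 — done.
Source B, Source 1: unused.
Cost = 2400×3.0 + 1500×11.0 + 2200×12.0 + 300×20.0 = 56100.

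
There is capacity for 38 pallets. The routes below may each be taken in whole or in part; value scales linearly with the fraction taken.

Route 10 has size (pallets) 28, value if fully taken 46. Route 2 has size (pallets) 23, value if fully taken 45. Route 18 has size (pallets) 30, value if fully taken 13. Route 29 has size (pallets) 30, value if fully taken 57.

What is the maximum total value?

73.5

Best value per unit of size first: Route 2 45/23≈1.96, Route 29 57/30≈1.9, Route 10 46/28≈1.64, Route 18 13/30≈0.433.
All 23 pallets of Route 2 fit (value 45) — 15 remain.
Fill the last 15 pallets with part of Route 29: 15/30 of it earns 28.5.
Total value = 73.5.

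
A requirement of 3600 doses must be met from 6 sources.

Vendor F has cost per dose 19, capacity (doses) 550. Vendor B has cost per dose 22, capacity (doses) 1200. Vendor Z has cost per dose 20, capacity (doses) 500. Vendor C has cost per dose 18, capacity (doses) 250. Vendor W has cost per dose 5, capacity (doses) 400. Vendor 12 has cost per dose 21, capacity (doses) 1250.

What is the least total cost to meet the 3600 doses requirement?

67500

Fill from the cheapest source first.
Vendor W (5): use full 400 — 3200 doses to go.
Vendor C at 18: take all 250 doses — 2950 still needed.
Vendor F at 19: take all 550 doses — 2400 still needed.
Take 500 from Vendor Z at 20 — need 1900 more.
Vendor 12 at 21: take all 1250 doses — 650 still needed.
Take 650 from Vendor B at 22 to finish.
Cost = 400×5 + 250×18 + 550×19 + 500×20 + 1250×21 + 650×22 = 67500.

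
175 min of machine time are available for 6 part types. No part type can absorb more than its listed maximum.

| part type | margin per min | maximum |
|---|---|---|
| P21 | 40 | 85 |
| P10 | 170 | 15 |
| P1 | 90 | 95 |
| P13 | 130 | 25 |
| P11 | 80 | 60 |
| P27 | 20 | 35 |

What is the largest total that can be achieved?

Highest margin per min first: P10 170 > P13 130 > P1 90 > P11 80 > P21 40 > P27 20.
P10: +15 to 15 (cap) ; 160 left.
Give P13 25 to hit its cap of 25 ; 135 left.
Give P1 95 to hit its cap of 95 ; 40 left.
Only 40 left; P11 takes them to reach 40.
Total = 170×15 + 90×95 + 130×25 + 80×40 = 17550.

17550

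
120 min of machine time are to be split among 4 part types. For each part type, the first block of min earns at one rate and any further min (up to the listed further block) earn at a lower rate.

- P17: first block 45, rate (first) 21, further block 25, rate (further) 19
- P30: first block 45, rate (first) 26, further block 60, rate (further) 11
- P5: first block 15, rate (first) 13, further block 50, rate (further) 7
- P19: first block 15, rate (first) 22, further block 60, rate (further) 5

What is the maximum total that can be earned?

Rank every tier by rate: P30/tier1 26 > P19/tier1 22 > P17/tier1 21 > P17/tier2 19 > P5/tier1 13 > P30/tier2 11 > P5/tier2 7 > P19/tier2 5.
P30/tier1 (26): +45 ; 75 left.
P19 tier1 at 22: fill all 15 ; 60 left.
P17/tier1 (21): +45 ; 15 left.
P17/tier2: +15 of 25 at 19; pool empty.
Total = 26×45 + 22×15 + 21×45 + 19×15 = 2730.

2730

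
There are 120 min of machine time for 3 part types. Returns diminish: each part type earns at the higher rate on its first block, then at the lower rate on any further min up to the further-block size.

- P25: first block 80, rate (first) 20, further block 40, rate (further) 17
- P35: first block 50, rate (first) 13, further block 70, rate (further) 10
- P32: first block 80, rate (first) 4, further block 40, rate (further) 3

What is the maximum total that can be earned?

Rank every tier by rate: P25/first 20 > P25/second 17 > P35/first 13 > P35/second 10 > P32/first 4 > P32/second 3.
Fill P25 first block (80 at 20) → 40 left.
P25/second (17): +40 → 0 left.
Total = 20×80 + 17×40 = 2280.

2280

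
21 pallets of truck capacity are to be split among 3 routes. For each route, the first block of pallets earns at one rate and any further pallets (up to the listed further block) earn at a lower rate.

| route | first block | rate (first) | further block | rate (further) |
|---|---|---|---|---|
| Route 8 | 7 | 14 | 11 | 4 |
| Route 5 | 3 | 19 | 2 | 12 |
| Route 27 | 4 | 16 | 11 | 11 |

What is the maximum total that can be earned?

298

Order all 6 blocks by rate: Route 5/first 19 > Route 27/first 16 > Route 8/first 14 > Route 5/second 12 > Route 27/second 11 > Route 8/second 4.
Route 5 first at 19: fill all 3 ; 18 left.
Route 27/first (16): +4 ; 14 left.
Route 8/first (14): +7 ; 7 left.
Route 5/second (12): +2 ; 5 left.
Route 27/second: +5 of 11 at 11; pool empty.
Total = 19×3 + 16×4 + 14×7 + 12×2 + 11×5 = 298.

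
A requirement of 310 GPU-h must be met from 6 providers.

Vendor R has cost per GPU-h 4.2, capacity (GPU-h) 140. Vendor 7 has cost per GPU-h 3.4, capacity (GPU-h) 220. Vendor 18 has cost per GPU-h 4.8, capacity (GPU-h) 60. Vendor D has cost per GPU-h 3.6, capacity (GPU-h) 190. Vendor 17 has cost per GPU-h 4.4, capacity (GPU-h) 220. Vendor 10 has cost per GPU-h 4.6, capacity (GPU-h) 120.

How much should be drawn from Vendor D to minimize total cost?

Cheapest first:
Vendor 7 (3.4): use full 220 — 90 GPU-h to go.
Vendor D (3.6): take the remaining 90 — done.
Vendor R, Vendor 17, Vendor 10, Vendor 18: unused.

90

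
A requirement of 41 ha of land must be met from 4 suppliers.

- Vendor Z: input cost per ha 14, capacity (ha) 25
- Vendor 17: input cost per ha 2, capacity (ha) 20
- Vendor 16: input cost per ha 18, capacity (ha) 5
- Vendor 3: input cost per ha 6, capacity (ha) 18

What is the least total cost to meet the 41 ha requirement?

190

Use suppliers in increasing cost order.
Vendor 17 (2): use full 20 ; 21 ha to go.
Vendor 3 at 6: take all 18 ha ; 3 still needed.
Take 3 from Vendor Z at 14 to finish.
Vendor 16: unused.
Cost = 20×2 + 18×6 + 3×14 = 190.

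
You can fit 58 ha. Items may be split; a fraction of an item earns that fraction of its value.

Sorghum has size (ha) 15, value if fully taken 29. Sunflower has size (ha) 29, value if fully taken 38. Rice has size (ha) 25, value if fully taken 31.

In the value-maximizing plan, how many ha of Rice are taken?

Sort by value density: Sorghum 29/15≈1.93, Sunflower 38/29≈1.31, Rice 31/25≈1.24.
Take all of Sorghum (15 ha, value 29) → 43 ha left.
All 29 ha of Sunflower fit (value 38) → 14 remain.
14 ha left: a 14/25 share of Rice gives 31×14/25 = 17.36.

14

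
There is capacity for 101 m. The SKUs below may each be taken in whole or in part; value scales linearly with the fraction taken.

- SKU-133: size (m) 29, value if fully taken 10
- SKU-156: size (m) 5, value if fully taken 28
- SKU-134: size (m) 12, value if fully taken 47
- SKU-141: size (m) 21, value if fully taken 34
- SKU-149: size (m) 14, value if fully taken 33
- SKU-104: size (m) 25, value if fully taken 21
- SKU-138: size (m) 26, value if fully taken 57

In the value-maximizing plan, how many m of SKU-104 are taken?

23

Sort by value density: SKU-156 28/5≈5.6, SKU-134 47/12≈3.92, SKU-149 33/14≈2.36, SKU-138 57/26≈2.19, SKU-141 34/21≈1.62, SKU-104 21/25≈0.84, SKU-133 10/29≈0.345.
Take all of SKU-156 (5 m, value 28) ; 96 m left.
All 12 m of SKU-134 fit (value 47) ; 84 remain.
All 14 m of SKU-149 fit (value 33) ; 70 remain.
Take all of SKU-138 (26 m, value 57) ; 44 m left.
Take all of SKU-141 (21 m, value 34) ; 23 m left.
Only 23 m remain; take 23/25 of SKU-104 for value 21×23/25 = 19.32.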